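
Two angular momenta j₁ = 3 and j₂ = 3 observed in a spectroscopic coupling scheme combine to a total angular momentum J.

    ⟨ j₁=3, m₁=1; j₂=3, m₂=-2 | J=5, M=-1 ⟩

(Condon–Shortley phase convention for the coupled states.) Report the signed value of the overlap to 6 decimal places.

√[11·1!5!5!/12! · 4!2!1!5!4!6!] = √(230400/7)
  +(−1)^0/∏(0,1,2,1,3,4)! = 1/288  (running 1/288)
  +(−1)^1/∏(1,0,1,0,4,5)! = -1/2880  (running 1/320)
⟨..|..⟩ = √(230400/7)·(1/320) = +0.566947

+0.566947  (= +√(9/28))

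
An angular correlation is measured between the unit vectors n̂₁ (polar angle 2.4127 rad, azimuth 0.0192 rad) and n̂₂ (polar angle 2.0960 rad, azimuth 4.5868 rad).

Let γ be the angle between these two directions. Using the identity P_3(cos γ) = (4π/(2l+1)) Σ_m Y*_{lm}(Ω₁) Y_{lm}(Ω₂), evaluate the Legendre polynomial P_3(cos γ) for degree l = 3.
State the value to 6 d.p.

-0.374761

Summing Y*_{l m}(θ₁,φ₁)·Y_{l m}(θ₂,φ₂) over m ∈ [−3, 3]; prefactor 4π/(2·3+1) = 1.795196:
  m=-3: Y*=(0.123071, 0.007097)  Y=(0.099426, -0.251286)  product (0.014020, -0.030221)
  m=-2: Y*=(-0.337923, -0.012983)  Y=(0.371559, 0.095341)  product (-0.124321, -0.037042)
  m=-1: Y*=(0.383493, 0.007364)  Y=(-0.009000, 0.071285)  product (-0.003976, 0.027271)
  m=+0: Y*=(0.060702, -0.000000)  Y=(0.326135, 0.000000)  product (0.019797, 0.000000)
  m=+1: Y*=(-0.383493, 0.007364)  Y=(0.009000, 0.071285)  product (-0.003976, -0.027271)
  m=+2: Y*=(-0.337923, 0.012983)  Y=(0.371559, -0.095341)  product (-0.124321, 0.037042)
  m=+3: Y*=(-0.123071, 0.007097)  Y=(-0.099426, -0.251286)  product (0.014020, 0.030221)
Total Σ_m = (-0.208758, 0.000000). Multiply by 1.795196: (-0.374761, 0.000000). P_3(cos γ) = -0.374761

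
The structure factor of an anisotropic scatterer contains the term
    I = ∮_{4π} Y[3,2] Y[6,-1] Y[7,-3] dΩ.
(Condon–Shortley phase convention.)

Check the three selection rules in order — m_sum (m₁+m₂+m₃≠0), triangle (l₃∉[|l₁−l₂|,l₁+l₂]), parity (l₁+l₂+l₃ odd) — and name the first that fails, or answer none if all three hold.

m_sum

m₁+m₂+m₃ = 2 − 1 − 3 = -2  ✗
triangle: |3−6|=3 ≤ l₃=7 ≤ 3+6=9
parity: l₁+l₂+l₃ = 16 is even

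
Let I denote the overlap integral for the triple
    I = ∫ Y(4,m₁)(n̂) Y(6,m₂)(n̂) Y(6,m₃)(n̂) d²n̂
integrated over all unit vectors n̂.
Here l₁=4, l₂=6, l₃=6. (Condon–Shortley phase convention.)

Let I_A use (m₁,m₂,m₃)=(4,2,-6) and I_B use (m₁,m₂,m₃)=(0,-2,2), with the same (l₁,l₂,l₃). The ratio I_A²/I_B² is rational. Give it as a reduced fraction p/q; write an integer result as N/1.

l's match ⇒ only the (l;m) 3-j factors differ between A and B.
A: triangle coeff Δ(4,6,6) = 1/15315300; Σ_t [0,0]: t=0:+1/23224320 = 1/23224320; (3j)²=1/442 [(4 6 6; 4 2 -6)], sign=+1
B: triangle coeff Δ(4,6,6) = 1/15315300; Σ_t [0,4]: t=0:+1/331776 t=1:−1/25920 t=2:+1/23040 t=3:−1/181440 t=4:+1/23224320 = 11/4644864; (3j)²=11/55692 [(4 6 6; 0 -2 2)], sign=+1
I_A²/I_B² = (1/442)/(11/55692) = 126/11

126/11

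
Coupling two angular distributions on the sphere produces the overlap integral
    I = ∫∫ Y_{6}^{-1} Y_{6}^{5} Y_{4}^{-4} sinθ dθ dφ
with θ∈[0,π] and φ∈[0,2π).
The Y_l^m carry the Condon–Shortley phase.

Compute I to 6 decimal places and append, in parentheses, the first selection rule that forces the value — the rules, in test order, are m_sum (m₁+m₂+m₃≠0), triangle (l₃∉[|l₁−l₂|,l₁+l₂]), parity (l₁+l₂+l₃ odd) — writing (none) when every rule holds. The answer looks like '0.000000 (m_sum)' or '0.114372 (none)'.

-0.102536 (none)

Checks pass: Σm=0; 16 even; l₃=4∈[0,12].
(2·6+1)(2·6+1)(2·4+1) = 1521
Δ: 8! 4! 4! / 17! → 1/15315300
sum: t=2:+1/829440 t=3:−1/25920 t=4:+1/9216 t=5:−1/25920 t=6:+1/829440 = 7/207360
3j²(6 6 4; 0 0 0) = Δ·Π!·Σ² = 28/2431  (sign +1)
sum: t=7:−1/2903040 = -1/2903040
3j²(6 6 4; -1 5 -4) = Δ·Π!·Σ² = 5/663  (sign -1)
combine: 4πI² = 1521·28/2431·5/663 = 420/3179
take √, sign -1: I = -0.10253555
No selection rule forces the value: the integral is nonzero (none).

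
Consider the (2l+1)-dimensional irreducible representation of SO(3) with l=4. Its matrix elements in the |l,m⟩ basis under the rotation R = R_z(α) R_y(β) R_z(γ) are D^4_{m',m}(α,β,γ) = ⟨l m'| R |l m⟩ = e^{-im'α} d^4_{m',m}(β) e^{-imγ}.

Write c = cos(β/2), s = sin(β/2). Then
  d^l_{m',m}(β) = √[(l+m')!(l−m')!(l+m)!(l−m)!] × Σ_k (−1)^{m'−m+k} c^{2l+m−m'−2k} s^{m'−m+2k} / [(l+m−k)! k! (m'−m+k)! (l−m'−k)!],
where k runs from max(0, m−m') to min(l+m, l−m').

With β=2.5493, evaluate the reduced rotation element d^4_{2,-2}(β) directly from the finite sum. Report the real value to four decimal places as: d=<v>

d^4_{2,-2}(β=2.5493) via the finite sum:
Half-angle: c=0.291836, s=0.956468. N=√(720·2·2·720)=1440.000000
k: max(0,(-2)−(2))=0 … min(4+(-2),4−(2))=2
  k=0: (−1)^4·1440.0000/(96)·0.2918^4·0.9565^4 = +0.091061
  k=1: (−1)^5·1440.0000/(120)·0.2918^2·0.9565^6 = -0.782499
  k=2: (−1)^6·1440.0000/(1440)·0.2918^0·0.9565^8 = +0.700429
d^4_{2,-2}(2.5493) = +0.091061 -0.782499 +0.700429 = +0.008992

d=0.0090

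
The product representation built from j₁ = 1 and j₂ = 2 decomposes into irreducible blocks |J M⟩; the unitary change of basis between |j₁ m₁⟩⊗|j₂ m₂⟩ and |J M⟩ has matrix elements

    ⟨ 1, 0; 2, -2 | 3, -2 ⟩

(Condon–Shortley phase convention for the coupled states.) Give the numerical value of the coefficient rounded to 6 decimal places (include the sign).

+√(1/3) = +0.577350

triangle: 0!×2!×4!/7! = 48/5040
(j±m)!: 1!×1!×0!×4!×1!×5! = 2880
prefactor² = (2J+1)×Δ×N² = 192
  k=0: +1/(0!×0!×1!×0!×1!×4!) = 1/24
Σ = 1/24  ⇒  CG² = 192×(1/24)² = 1/3
CG = +√(1/3) = +0.577350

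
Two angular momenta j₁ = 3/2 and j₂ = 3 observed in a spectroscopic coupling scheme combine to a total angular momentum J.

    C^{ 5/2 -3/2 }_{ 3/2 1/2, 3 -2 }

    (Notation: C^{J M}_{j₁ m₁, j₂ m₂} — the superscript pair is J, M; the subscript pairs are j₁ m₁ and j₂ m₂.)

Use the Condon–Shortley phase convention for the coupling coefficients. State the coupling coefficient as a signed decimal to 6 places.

√[6·2!1!4!/8! · 2!1!1!5!1!4!] = √(288/7)
  +(−1)^0/∏(0,2,1,1,0,3)! = 1/12  (running 1/12)
  +(−1)^1/∏(1,1,0,0,1,4)! = -1/24  (running 1/24)
⟨..|..⟩ = √(288/7)·(1/24) = +0.267261

+√(1/14) = +0.267261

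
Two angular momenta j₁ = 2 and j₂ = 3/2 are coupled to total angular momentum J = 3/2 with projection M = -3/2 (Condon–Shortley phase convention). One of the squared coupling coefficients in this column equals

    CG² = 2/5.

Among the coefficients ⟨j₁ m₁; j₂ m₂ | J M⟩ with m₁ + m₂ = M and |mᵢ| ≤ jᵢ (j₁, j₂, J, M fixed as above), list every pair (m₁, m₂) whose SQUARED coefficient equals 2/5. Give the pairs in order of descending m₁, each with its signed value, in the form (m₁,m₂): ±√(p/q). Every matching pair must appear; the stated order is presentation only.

(-1,-1/2): −√(2/5); (-2,1/2): +√(2/5)

Admissible pairs with m₁+m₂ = M = -3/2: (-2,1/2), (-1,-1/2), (0,-3/2)
  (m₁,m₂)=(0,-3/2): CG² = 1/5, CG = +√(1/5)
  (m₁,m₂)=(-1,-1/2): CG² = 2/5, CG = −√(2/5)   ← matches the target
  (m₁,m₂)=(-2,1/2): CG² = 2/5, CG = +√(2/5)   ← matches the target
Pairs with CG² = 2/5: (-1,-1/2): −√(2/5); (-2,1/2): +√(2/5)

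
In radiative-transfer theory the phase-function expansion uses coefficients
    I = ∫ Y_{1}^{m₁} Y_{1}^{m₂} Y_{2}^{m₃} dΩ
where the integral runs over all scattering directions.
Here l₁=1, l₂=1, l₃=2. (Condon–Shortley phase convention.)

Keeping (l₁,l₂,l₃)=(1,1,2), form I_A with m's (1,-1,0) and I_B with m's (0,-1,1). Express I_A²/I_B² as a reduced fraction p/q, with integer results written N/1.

1/3

Same 1,1,2: normalisation and zero-m 3j drop out of the ratio.
A: Δ: 0! 2! 2! / 5! → 1/30; sum: t=0:+1/4 = 1/4; 3j²(1 1 2; 1 -1 0) = Δ·Π!·Σ² = 1/30  (sign +1)
B: Δ: 0! 2! 2! / 5! → 1/30; sum: t=0:+1/2 = 1/2; 3j²(1 1 2; 0 -1 1) = Δ·Π!·Σ² = 1/10  (sign -1)
I_A²/I_B² = (1/30)/(1/10) = 1/3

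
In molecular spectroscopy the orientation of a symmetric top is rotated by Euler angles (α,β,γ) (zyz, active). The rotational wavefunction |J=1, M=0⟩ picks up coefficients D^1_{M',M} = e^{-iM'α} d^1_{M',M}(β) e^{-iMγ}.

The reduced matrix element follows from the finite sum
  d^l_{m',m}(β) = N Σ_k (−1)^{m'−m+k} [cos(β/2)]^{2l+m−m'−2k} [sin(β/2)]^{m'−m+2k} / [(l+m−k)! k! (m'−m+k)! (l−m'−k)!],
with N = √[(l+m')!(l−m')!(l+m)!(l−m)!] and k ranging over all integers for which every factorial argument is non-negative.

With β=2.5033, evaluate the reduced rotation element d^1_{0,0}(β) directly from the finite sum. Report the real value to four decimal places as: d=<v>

d=-0.8031

d^1_{0,0}(β=2.5033) via the finite sum:
With c≡cos(β/2)=0.313756 and s≡sin(β/2)=0.949504, N=[1·1·1·1]^{1/2}=1.000000
The bounds max(0,m−m')=0 and min(l+m,l−m')=1 give 2 terms
  k=0: (−1)^0·1.0000/(1)·0.3138^2·0.9495^0 = +0.098443
  k=1: (−1)^1·1.0000/(1)·0.3138^0·0.9495^2 = -0.901557
d^1_{0,0}(2.5033) = +0.098443 -0.901557 = -0.803114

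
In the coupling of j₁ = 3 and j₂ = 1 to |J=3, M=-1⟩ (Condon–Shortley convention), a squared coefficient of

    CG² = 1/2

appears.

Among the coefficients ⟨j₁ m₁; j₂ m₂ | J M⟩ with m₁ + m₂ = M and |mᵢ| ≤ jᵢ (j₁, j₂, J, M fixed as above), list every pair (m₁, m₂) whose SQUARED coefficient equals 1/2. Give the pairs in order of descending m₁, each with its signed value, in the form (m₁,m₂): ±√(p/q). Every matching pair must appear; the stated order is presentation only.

Admissible pairs with m₁+m₂ = M = -1: (-2,1), (-1,0), (0,-1)
  (m₁,m₂)=(0,-1): CG² = 1/2, CG = +√(1/2)   ← matches the target
  (m₁,m₂)=(-1,0): CG² = 1/12, CG = −√(1/12)
  (m₁,m₂)=(-2,1): CG² = 5/12, CG = −√(5/12)
Pairs with CG² = 1/2: (0,-1): +√(1/2)

(0,-1): +√(1/2)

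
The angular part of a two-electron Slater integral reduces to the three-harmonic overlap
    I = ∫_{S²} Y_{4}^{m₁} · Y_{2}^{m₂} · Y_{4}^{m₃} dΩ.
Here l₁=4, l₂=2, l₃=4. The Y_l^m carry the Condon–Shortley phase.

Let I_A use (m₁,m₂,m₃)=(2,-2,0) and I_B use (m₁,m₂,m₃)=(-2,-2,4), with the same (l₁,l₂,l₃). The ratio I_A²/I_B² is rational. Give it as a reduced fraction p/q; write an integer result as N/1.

45/14

Same 4,2,4: normalisation and zero-m 3j drop out of the ratio.
A: Δ: 2! 6! 2! / 11! → 1/13860; sum: t=0:+1/192 = 1/192; 3j²(4 2 4; 2 -2 0) = Δ·Π!·Σ² = 3/77  (sign +1)
B: Δ: 2! 6! 2! / 11! → 1/13860; sum: t=0:+1/2880 = 1/2880; 3j²(4 2 4; -2 -2 4) = Δ·Π!·Σ² = 2/165  (sign +1)
I_A²/I_B² = (3/77)/(2/165) = 45/14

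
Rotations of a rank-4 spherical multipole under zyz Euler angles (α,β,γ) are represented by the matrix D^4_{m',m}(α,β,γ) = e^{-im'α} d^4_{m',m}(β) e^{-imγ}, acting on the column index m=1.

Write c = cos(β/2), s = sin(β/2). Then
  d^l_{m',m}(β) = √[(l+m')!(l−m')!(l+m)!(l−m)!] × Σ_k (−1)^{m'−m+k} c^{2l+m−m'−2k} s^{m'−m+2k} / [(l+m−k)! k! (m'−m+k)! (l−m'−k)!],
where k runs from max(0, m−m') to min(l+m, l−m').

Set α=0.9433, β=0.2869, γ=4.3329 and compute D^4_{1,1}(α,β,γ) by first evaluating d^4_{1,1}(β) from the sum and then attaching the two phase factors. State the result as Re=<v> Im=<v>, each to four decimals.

Split into d^4_{1,1}(β=0.2869) × two z-phases.
Half-angle: c=0.989729, s=0.142959. N=√(120·6·120·6)=720.000000
Admissible k: 0..3 (factorial args all ≥0)
  k=0: (−1)^0·720.0000/(720)·0.9897^8·0.1430^0 = +0.920724
  k=1: (−1)^1·720.0000/(48)·0.9897^6·0.1430^2 = -0.288143
  k=2: (−1)^2·720.0000/(24)·0.9897^4·0.1430^4 = +0.012023
  k=3: (−1)^3·720.0000/(72)·0.9897^2·0.1430^6 = -0.000084
d^4_{1,1}(0.2869) = +0.920724 -0.288143 +0.012023 -0.000084 = +0.644520
Phases: e^{-i·(1)·0.9433}=+0.587120-0.809500i, e^{-i·(1)·4.3329}=-0.370446+0.928854i ⇒ D=+0.344439+0.544764i

Re=0.3444 Im=0.5448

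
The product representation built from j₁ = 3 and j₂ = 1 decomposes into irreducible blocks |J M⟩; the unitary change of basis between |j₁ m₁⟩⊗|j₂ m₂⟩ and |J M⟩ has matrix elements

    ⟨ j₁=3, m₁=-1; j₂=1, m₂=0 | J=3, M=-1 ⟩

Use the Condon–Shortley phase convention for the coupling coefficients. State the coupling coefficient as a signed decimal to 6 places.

-0.288675  (= −√(1/12))

√[7·1!5!1!/8! · 2!4!1!1!2!4!] = √(48)
  +(−1)^0/∏(0,1,4,1,1,0)! = 1/24  (running 1/24)
  +(−1)^1/∏(1,0,3,0,2,1)! = -1/12  (running -1/24)
⟨..|..⟩ = √(48)·(-1/24) = -0.288675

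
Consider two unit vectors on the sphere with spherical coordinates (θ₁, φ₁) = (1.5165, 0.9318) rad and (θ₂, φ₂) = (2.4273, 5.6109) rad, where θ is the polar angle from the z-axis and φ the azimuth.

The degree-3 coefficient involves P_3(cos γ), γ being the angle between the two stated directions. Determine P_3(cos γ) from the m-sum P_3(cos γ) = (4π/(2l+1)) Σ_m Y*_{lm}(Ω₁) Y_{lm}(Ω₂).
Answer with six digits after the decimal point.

0.093544

Summing Y*_{l m}(θ₁,φ₁)·Y_{l m}(θ₂,φ₂) over m ∈ [−3, 3]; prefactor 4π/(2·3+1) = 1.795196:
  m=-3: (-0.390738, 0.140947) × (-0.050600, 0.105813) = (0.004857, -0.048477)  (running Σ = (0.004857, -0.048477))
  m=-2: (-0.015962, 0.052946) × (-0.074325, -0.322920) = (0.018284, 0.001219)  (running Σ = (0.023141, -0.047258))
  m=-1: (-0.189623, -0.255218) × (0.307155, 0.244489) = (0.004154, -0.124752)  (running Σ = (0.027295, -0.172010))
  m=0: (-0.060458, -0.000000) × (0.041072, 0.000000) = (-0.002483, -0.000000)  (running Σ = (0.024812, -0.172010))
  m=1: (0.189623, -0.255218) × (-0.307155, 0.244489) = (0.004154, 0.124752)  (running Σ = (0.028967, -0.047258))
  m=2: (-0.015962, -0.052946) × (-0.074325, 0.322920) = (0.018284, -0.001219)  (running Σ = (0.047250, -0.048477))
  m=3: (0.390738, 0.140947) × (0.050600, 0.105813) = (0.004857, 0.048477)  (running Σ = (0.052108, -0.000000))
Accumulated sum (0.052108, -0.000000); after 4π/(2l+1) scaling, (0.093544, -0.000000) ⇒ P_3 = 0.093544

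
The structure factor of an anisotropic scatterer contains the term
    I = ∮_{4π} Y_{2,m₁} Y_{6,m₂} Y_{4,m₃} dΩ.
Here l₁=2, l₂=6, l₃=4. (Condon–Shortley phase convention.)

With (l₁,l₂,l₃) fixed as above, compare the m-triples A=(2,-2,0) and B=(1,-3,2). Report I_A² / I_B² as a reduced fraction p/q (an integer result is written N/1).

5/18

l's match ⇒ only the (l;m) 3-j factors differ between A and B.
A: triangle coeff Δ(2,6,4) = 1/6435; Σ_t [0,0]: t=0:+1/13824 = 1/13824; (3j)²=14/1287 [(2 6 4; 2 -2 0)], sign=+1
B: triangle coeff Δ(2,6,4) = 1/6435; Σ_t [1,1]: t=1:−1/8640 = -1/8640; (3j)²=28/715 [(2 6 4; 1 -3 2)], sign=-1
I_A²/I_B² = (14/1287)/(28/715) = 5/18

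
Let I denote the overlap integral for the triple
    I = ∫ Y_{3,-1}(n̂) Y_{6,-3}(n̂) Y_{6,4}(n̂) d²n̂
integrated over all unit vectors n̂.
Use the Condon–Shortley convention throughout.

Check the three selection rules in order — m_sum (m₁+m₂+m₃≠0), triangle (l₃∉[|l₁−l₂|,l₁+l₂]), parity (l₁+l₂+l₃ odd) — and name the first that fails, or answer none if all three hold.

azimuthal sum: -1 − 3 + 4 = 0  ✓
3 ≤ 6 ≤ 9 (triangle on l)  ✓
L = 3 + 6 + 6 = 15 (odd)  ✗

parity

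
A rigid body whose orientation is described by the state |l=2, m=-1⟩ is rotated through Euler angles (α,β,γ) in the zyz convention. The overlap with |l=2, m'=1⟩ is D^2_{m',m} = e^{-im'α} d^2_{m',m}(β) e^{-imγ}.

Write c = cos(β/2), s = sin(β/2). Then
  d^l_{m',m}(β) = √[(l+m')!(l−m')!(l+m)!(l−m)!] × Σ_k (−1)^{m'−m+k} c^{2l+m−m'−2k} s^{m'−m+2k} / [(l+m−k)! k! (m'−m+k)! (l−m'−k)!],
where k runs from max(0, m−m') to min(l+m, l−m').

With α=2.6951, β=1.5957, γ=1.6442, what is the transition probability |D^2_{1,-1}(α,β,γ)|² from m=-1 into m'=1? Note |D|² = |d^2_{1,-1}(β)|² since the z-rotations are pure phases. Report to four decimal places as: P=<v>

First d^2_{1,-1}(β=1.5957), then the phase factors e^{-i(1)α} and e^{-i(-1)γ}:
With c≡cos(β/2)=0.698247 and s≡sin(β/2)=0.715857, N=[6·1·1·6]^{1/2}=6.000000
k: max(0,(-1)−(1))=0 … min(2+(-1),2−(1))=1
  k=0: (−1)^2·6.0000/(2)·0.6982^2·0.7159^2 = +0.749535
  k=1: (−1)^3·6.0000/(6)·0.6982^0·0.7159^4 = -0.262606
d^2_{1,-1}(1.5957) = +0.749535 -0.262606 = +0.486929
|D^2_{1,-1}|² = |d^2_{1,-1}(β)|² = (+0.486929)² = 0.237100 (the z-rotation phases have unit modulus)

P=0.2371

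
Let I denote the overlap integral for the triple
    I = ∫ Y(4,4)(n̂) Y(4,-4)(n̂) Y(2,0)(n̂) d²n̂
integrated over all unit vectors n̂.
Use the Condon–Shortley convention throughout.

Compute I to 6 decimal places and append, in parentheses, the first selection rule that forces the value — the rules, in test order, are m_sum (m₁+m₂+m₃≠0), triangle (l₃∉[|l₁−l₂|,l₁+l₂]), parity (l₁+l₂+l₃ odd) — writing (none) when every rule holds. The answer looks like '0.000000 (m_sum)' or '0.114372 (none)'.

-0.229376 (none)

m-sum 0 ✓  L=10 even ✓  0≤2≤8 ✓
Π(2lᵢ+1) = 9×9×5 = 405
triangle coeff Δ(4,4,2) = 1/13860
Σ_t [2,4]: t=2:+1/192 t=3:−1/36 t=4:+1/192 = -5/288
(3j)²=20/693 [(4 4 2; 0 0 0)], sign=-1
Σ_t [0,0]: t=0:+1/2880 = 1/2880
(3j)²=28/495 [(4 4 2; 4 -4 0)], sign=+1
⇒ 4πI² = 80/121
I = (-1)√(80/121/(4π)) = -0.22937568
No selection rule forces the value: the integral is nonzero (none).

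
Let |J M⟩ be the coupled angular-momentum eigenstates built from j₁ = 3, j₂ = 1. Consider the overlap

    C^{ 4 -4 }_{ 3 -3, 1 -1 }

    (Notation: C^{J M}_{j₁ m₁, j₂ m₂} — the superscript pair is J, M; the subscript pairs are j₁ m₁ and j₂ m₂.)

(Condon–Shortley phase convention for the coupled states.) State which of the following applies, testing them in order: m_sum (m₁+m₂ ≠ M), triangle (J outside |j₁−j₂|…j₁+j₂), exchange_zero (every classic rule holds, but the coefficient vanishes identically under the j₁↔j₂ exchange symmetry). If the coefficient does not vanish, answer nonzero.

nonzero

m-sum: m₁+m₂ = -3+(-1) = -4, M = -4  ✓
triangle: |j₁−j₂| = 2 ≤ J = 4 ≤ j₁+j₂ = 4  ✓
exchange: j₁≠j₂ or m₁≠m₂ — the exchange symmetry imposes no constraint here
value check: CG = +1 = +1.000000 ≠ 0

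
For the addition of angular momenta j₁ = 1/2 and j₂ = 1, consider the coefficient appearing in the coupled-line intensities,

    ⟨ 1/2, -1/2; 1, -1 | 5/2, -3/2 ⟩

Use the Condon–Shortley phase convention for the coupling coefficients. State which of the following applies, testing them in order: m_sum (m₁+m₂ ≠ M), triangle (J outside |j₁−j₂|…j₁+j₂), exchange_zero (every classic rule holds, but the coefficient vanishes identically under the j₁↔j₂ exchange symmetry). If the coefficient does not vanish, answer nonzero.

m-sum: m₁+m₂ = -1/2+(-1) = -3/2, M = -3/2  ✓
triangle: need |j₁−j₂| ≤ J ≤ j₁+j₂, i.e. J ∈ [1/2, 3/2]; J = 5/2 is outside ✗ ⇒ coefficient is 0

triangle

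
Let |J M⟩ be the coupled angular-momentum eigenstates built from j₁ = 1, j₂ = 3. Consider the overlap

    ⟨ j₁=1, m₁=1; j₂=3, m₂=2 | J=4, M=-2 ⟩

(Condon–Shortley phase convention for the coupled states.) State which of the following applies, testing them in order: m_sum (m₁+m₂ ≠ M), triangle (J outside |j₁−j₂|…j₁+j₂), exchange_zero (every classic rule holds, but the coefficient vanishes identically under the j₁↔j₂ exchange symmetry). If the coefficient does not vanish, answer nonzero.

m-sum: m₁+m₂ = 1+2 = 3, M = -2  ✗ ⇒ coefficient is 0

m_sum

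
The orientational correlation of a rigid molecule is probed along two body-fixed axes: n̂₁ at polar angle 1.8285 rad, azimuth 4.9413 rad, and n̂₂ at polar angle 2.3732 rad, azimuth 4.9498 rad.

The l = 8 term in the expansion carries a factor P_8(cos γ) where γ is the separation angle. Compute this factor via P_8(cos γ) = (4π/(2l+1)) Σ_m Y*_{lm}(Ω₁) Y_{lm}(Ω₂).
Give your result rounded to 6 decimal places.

-0.294794

Expand P_8 via completeness: Σ_{m} conj(Y_{8,m}) at Ω₁ times Y_{8,m} at Ω₂ —
  m=-8: (-0.101478, 0.380712) × (-0.009050, -0.026551) = (0.011027, -0.000751)  (running Σ = (0.011027, -0.000751))
  m=-7: (0.415174, 0.013116) × (0.115606, -0.010559) = (0.048135, -0.002867)  (running Σ = (0.059162, -0.003618))
  m=-6: (0.001550, 0.007752) × (-0.041775, 0.283442) = (-0.002262, 0.000115)  (running Σ = (0.056900, -0.003503))
  m=-5: (0.323164, -0.146742) × (-0.417966, -0.168757) = (-0.159835, 0.006797)  (running Σ = (-0.102935, 0.003294))
  m=-4: (-0.074708, -0.097230) × (0.226515, -0.316516) = (-0.047697, 0.001622)  (running Σ = (-0.150633, 0.004916))
  m=-3: (0.188324, -0.229703) × (-0.002438, -0.002824) = (-0.001108, 0.000028)  (running Σ = (-0.151741, 0.004945))
  m=-2: (-0.156736, -0.077230) × (0.332587, -0.170965) = (-0.065332, 0.001111)  (running Σ = (-0.217073, 0.006055))
  m=-1: (0.060452, -0.259456) × (0.042651, 0.176262) = (0.048311, -0.000411)  (running Σ = (-0.168762, 0.005645))
  m=0: (-0.188836, -0.000000) × (0.324502, 0.000000) = (-0.061278, -0.000000)  (running Σ = (-0.230040, 0.005645))
  m=1: (-0.060452, -0.259456) × (-0.042651, 0.176262) = (0.048311, 0.000411)  (running Σ = (-0.181729, 0.006055))
  m=2: (-0.156736, 0.077230) × (0.332587, 0.170965) = (-0.065332, -0.001111)  (running Σ = (-0.247061, 0.004945))
  m=3: (-0.188324, -0.229703) × (0.002438, -0.002824) = (-0.001108, -0.000028)  (running Σ = (-0.248169, 0.004916))
  m=4: (-0.074708, 0.097230) × (0.226515, 0.316516) = (-0.047697, -0.001622)  (running Σ = (-0.295867, 0.003294))
  m=5: (-0.323164, -0.146742) × (0.417966, -0.168757) = (-0.159835, -0.006797)  (running Σ = (-0.455702, -0.003503))
  m=6: (0.001550, -0.007752) × (-0.041775, -0.283442) = (-0.002262, -0.000115)  (running Σ = (-0.457964, -0.003618))
  m=7: (-0.415174, 0.013116) × (-0.115606, -0.010559) = (0.048135, 0.002867)  (running Σ = (-0.409829, -0.000751))
  m=8: (-0.101478, -0.380712) × (-0.009050, 0.026551) = (0.011027, 0.000751)  (running Σ = (-0.398802, -0.000000))
Accumulated sum (-0.398802, -0.000000); after 4π/(2l+1) scaling, (-0.294794, -0.000000) ⇒ P_8 = -0.294794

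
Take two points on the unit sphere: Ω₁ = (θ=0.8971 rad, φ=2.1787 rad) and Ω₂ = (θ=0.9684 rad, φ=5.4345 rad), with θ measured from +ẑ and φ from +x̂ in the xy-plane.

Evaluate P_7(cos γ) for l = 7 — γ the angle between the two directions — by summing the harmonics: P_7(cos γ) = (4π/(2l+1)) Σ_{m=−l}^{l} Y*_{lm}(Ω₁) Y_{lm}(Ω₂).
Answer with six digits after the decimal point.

0.243405

Expand P_7 via completeness: Σ_{m} conj(Y_{7,m}) at Ω₁ times Y_{7,m} at Ω₂ —
  term(m=-7) = -0.008004+0.008232i   from Y*(Ω₁)=-0.079901+0.039295i, Y(Ω₂)=+0.121465-0.043293i
  term(m=-6) = +0.068322-0.055845i   from Y*(Ω₁)=+0.232653+0.128865i, Y(Ω₂)=+0.122981-0.308153i
  term(m=-5) = -0.161626+0.103834i   from Y*(Ω₁)=-0.044255-0.432052i, Y(Ω₂)=-0.199911-0.394566i
  term(m=-4) = +0.071036-0.034915i   from Y*(Ω₁)=-0.266815+0.229325i, Y(Ω₂)=-0.217808-0.056347i
  term(m=-3) = -0.010884+0.003882i   from Y*(Ω₁)=-0.052402-0.013543i, Y(Ω₂)=+0.176752-0.119768i
  term(m=-2) = +0.119880-0.027869i   from Y*(Ω₁)=+0.127459+0.343839i, Y(Ω₂)=+0.042369-0.332945i
  term(m=-1) = +0.008506-0.000976i   from Y*(Ω₁)=+0.061263-0.088047i, Y(Ω₂)=+0.052756+0.059895i
  term(m=+0) = +0.116085+0.000000i   from Y*(Ω₁)=+0.337210-0.000000i, Y(Ω₂)=+0.344251+0.000000i
  term(m=+1) = +0.008506+0.000976i   from Y*(Ω₁)=-0.061263-0.088047i, Y(Ω₂)=-0.052756+0.059895i
  term(m=+2) = +0.119880+0.027869i   from Y*(Ω₁)=+0.127459-0.343839i, Y(Ω₂)=+0.042369+0.332945i
  term(m=+3) = -0.010884-0.003882i   from Y*(Ω₁)=+0.052402-0.013543i, Y(Ω₂)=-0.176752-0.119768i
  term(m=+4) = +0.071036+0.034915i   from Y*(Ω₁)=-0.266815-0.229325i, Y(Ω₂)=-0.217808+0.056347i
  term(m=+5) = -0.161626-0.103834i   from Y*(Ω₁)=+0.044255-0.432052i, Y(Ω₂)=+0.199911-0.394566i
  term(m=+6) = +0.068322+0.055845i   from Y*(Ω₁)=+0.232653-0.128865i, Y(Ω₂)=+0.122981+0.308153i
  term(m=+7) = -0.008004-0.008232i   from Y*(Ω₁)=+0.079901+0.039295i, Y(Ω₂)=-0.121465-0.043293i
Accumulated sum +0.290544-0.000000i; after 4π/(2l+1) scaling, +0.243405-0.000000i ⇒ P_7 = 0.243405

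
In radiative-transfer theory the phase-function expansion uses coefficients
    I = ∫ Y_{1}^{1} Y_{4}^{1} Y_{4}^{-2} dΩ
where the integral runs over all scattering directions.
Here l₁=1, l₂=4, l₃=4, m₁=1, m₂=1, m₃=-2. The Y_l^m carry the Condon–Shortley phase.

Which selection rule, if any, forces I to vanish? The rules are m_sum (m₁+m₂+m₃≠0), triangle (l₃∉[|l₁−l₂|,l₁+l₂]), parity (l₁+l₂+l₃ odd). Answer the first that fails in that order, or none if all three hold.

parity

azimuthal sum: 1 + 1 − 2 = 0  ✓
3 ≤ 4 ≤ 5 (triangle on l)  ✓
L = 1 + 4 + 4 = 9 (odd)  ✗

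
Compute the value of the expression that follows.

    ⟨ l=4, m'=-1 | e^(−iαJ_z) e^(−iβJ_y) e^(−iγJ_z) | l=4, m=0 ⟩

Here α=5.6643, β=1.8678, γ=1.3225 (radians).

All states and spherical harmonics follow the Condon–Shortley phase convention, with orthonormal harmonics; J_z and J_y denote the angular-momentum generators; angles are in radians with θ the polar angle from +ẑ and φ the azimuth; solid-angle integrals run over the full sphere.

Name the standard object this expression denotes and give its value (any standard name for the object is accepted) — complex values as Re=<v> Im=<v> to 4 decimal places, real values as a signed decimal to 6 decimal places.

Wigner D-matrix element, Re=0.3059 Im=-0.2179

This is a Wigner D-matrix element — the rotation-matrix element ⟨l m'| R(α,β,γ) |l m⟩ in the angular-momentum basis.
First d^4_{-1,0}(β=1.8678), then the phase factors e^{-i(-1)α} and e^{-i(0)γ}:
With c≡cos(β/2)=0.594703 and s≡sin(β/2)=0.803945, N=[6·120·24·24]^{1/2}=643.987578
Admissible k: 1..4 (factorial args all ≥0)
  k=1: (−1)^0·643.9876/(144)·0.5947^7·0.8039^1 = +0.094590
  k=2: (−1)^1·643.9876/(24)·0.5947^5·0.8039^3 = -1.037163
  k=3: (−1)^2·643.9876/(24)·0.5947^3·0.8039^5 = +1.895395
  k=4: (−1)^3·643.9876/(144)·0.5947^1·0.8039^7 = -0.577299
d^4_{-1,0}(1.8678) = +0.094590 -1.037163 +1.895395 -0.577299 = +0.375522
Attach z-rotation phases: D = e^{-i(-1)(5.6643)}·(+0.375522)·e^{-i(0)(1.3225)} = +0.305872-0.217851i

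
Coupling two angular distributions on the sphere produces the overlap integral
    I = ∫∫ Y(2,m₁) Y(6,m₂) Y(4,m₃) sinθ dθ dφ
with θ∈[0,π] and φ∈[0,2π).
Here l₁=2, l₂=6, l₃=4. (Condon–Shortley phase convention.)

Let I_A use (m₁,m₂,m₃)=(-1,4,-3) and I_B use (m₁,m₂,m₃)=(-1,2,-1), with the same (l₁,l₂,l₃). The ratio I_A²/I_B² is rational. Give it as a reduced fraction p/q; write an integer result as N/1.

l's match ⇒ only the (l;m) 3-j factors differ between A and B.
A: triangle coeff Δ(2,6,4) = 1/6435; Σ_t [3,3]: t=3:−1/30240 = -1/30240; (3j)²=16/429 [(2 6 4; -1 4 -3)], sign=+1
B: triangle coeff Δ(2,6,4) = 1/6435; Σ_t [3,3]: t=3:−1/4320 = -1/4320; (3j)²=224/6435 [(2 6 4; -1 2 -1)], sign=+1
I_A²/I_B² = (16/429)/(224/6435) = 15/14

15/14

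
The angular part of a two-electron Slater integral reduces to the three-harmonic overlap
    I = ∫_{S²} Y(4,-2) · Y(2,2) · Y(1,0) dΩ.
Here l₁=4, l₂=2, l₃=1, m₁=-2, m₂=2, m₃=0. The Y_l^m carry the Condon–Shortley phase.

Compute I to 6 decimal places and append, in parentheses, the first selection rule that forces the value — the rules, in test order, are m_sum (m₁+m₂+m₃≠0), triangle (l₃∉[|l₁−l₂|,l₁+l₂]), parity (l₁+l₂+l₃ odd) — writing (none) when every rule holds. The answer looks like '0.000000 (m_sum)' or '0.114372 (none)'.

0.000000 (triangle)

triangle: need 2≤l₃≤6, have 1; I=0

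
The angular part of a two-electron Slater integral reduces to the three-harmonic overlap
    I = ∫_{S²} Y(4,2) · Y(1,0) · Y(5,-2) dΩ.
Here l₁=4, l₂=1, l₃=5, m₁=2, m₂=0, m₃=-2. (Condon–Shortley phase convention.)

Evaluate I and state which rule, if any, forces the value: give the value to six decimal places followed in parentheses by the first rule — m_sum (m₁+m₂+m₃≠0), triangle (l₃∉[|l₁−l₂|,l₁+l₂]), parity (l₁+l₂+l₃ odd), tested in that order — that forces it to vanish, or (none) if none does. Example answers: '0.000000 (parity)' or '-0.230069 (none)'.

0.225034 (none)

Rules hold: Σm=0, L=10 even, 3≤5≤5.
N = 9·3·11 = 297
Δ = 0!·8!·2!/11! = 1/495
Racah Σ t=0..0: t=0:+1/576 = 1/576
⇒ 3j(4 1 5; 0 0 0)² = 5/99, sgn -1
Racah Σ t=0..0: t=0:+1/1440 = 1/1440
⇒ 3j(4 1 5; 2 0 -2)² = 7/165, sgn -1
4πI² = N·(3j₀)²·(3jₘ)² = 7/11
I = +1·√(0.636364/4π) = 0.22503380
No selection rule forces the value: the integral is nonzero (none).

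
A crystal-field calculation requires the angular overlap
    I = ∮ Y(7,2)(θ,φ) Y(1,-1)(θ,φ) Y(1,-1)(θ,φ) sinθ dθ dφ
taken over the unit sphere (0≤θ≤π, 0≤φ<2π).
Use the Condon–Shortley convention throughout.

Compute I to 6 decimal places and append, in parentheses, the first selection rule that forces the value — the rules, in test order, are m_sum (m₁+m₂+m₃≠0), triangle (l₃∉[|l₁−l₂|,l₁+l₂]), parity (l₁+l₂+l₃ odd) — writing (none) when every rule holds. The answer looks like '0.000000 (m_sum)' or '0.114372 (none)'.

triangle: need 6≤l₃≤8, have 1; I=0

0.000000 (triangle)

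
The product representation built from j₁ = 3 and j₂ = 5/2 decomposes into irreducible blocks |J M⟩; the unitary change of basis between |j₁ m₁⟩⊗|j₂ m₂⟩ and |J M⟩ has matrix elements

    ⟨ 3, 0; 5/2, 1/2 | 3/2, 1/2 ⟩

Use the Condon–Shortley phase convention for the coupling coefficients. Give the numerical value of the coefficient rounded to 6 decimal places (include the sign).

+0.338062  (= +√(4/35))

√[4·4!2!1!/8! · 3!3!3!2!2!1!] = √(144/35)
  +(−1)^2/∏(2,2,1,1,1,0)! = 1/4  (running 1/4)
  +(−1)^3/∏(3,1,0,0,2,1)! = -1/12  (running 1/6)
⟨..|..⟩ = √(144/35)·(1/6) = +0.338062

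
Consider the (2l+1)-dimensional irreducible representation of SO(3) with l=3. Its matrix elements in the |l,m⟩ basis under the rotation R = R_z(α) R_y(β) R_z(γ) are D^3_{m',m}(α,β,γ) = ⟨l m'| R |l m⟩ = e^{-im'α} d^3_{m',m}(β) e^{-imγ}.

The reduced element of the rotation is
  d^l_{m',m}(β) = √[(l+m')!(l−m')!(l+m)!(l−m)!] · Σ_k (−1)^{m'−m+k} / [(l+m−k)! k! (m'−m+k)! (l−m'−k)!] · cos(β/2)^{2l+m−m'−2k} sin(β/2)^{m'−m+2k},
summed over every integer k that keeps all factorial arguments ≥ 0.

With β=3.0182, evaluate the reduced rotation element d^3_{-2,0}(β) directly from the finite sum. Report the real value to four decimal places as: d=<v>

d=-0.0206

d^3_{-2,0}(β=3.0182) via the finite sum:
With c≡cos(β/2)=0.061657 and s≡sin(β/2)=0.998097, N=[1·120·6·6]^{1/2}=65.726707
k∈{2,3} keeps every argument non-negative
  k=2: (−1)^0·65.7267/(12)·0.0617^4·0.9981^2 = +0.000079
  k=3: (−1)^1·65.7267/(12)·0.0617^2·0.9981^4 = -0.020664
d^3_{-2,0}(3.0182) = +0.000079 -0.020664 = -0.020585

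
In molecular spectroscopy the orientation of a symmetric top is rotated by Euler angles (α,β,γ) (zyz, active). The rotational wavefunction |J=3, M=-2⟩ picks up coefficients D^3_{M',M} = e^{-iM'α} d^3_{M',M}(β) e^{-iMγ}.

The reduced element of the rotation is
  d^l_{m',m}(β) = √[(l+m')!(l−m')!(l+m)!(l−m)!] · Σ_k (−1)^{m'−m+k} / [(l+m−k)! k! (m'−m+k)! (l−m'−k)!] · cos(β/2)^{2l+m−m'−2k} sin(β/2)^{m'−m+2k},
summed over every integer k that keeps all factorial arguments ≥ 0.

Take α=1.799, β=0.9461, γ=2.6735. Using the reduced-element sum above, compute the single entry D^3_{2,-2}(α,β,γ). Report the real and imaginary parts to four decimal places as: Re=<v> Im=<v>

D^3_{2,-2}(1.7990,0.9461,2.6735) = e^{-i·2·1.7990}·d^3_{2,-2}(0.9461)·e^{-i·-2·2.6735}. Compute d first:
Half-angle: c=0.890183, s=0.455603. N=√(120·1·1·120)=120.000000
The bounds max(0,m−m')=0 and min(l+m,l−m')=1 give 2 terms
  k=0: (−1)^4·120.0000/(24)·0.8902^2·0.4556^4 = +0.170717
  k=1: (−1)^5·120.0000/(120)·0.8902^0·0.4556^6 = -0.008944
d^3_{2,-2}(0.9461) = +0.170717 -0.008944 = +0.161773
Phases: e^{-i·(2)·1.7990}=-0.897642+0.440726i, e^{-i·(-2)·2.6735}=+0.592864-0.805302i ⇒ D=-0.028676+0.159211i

Re=-0.0287 Im=0.1592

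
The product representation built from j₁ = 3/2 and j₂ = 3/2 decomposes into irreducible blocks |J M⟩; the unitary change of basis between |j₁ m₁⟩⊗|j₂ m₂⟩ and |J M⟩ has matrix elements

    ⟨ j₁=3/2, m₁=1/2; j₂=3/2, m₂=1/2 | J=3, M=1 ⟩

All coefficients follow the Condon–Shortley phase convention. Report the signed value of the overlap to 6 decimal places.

+√(3/5) ≈ +0.774597

triangle: 0!×3!×3!/7! = 36/5040
(j±m)!: 2!×1!×2!×1!×4!×2! = 192
prefactor² = (2J+1)×Δ×N² = 48/5
  k=0: +1/(0!×0!×1!×2!×2!×1!) = 1/4
Σ = 1/4  ⇒  CG² = 48/5×(1/4)² = 3/5
CG = +√(3/5) = +0.774597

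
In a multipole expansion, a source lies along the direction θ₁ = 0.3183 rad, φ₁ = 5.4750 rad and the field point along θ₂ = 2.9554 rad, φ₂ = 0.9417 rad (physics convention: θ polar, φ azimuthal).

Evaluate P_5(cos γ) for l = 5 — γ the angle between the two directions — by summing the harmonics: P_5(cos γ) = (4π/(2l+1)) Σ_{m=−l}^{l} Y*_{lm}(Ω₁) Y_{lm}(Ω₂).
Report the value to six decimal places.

Summing Y*_{l m}(θ₁,φ₁)·Y_{l m}(θ₂,φ₂) over m ∈ [−5, 5]; prefactor 4π/(2·5+1) = 1.142397:
  m=-5: (-0.00087 + 0.00109j) × (-0.00000 + 0.00010j) = -0.00000 - 0.00000j  (running Σ = -0.00000 - 0.00000j)
  m=-4: (-0.01332 + 0.00122j) × (0.00137 - 0.00099j) = -0.00002 + 0.00001j  (running Σ = -0.00002 + 0.00001j)
  m=-3: (-0.05689 - 0.04960j) × (-0.01604 - 0.00525j) = 0.00065 + 0.00109j  (running Σ = 0.00063 + 0.00111j)
  m=-2: (-0.01225 - 0.26870j) × (0.03330 + 0.10303j) = 0.02728 - 0.01021j  (running Σ = 0.02791 - 0.00910j)
  m=-1: (0.37800 - 0.39563j) × (0.24648 - 0.33870j) = -0.04083 - 0.22555j  (running Σ = -0.01292 - 0.23465j)
  m=0: (0.34652 + 0.00000j) × (-0.70738 + 0.00000j) = -0.24512 + 0.00000j  (running Σ = -0.25804 - 0.23465j)
  m=1: (-0.37800 - 0.39563j) × (-0.24648 - 0.33870j) = -0.04083 + 0.22555j  (running Σ = -0.29887 - 0.00910j)
  m=2: (-0.01225 + 0.26870j) × (0.03330 - 0.10303j) = 0.02728 + 0.01021j  (running Σ = -0.27160 + 0.00111j)
  m=3: (0.05689 - 0.04960j) × (0.01604 - 0.00525j) = 0.00065 - 0.00109j  (running Σ = -0.27094 + 0.00001j)
  m=4: (-0.01332 - 0.00122j) × (0.00137 + 0.00099j) = -0.00002 - 0.00001j  (running Σ = -0.27096 - 0.00000j)
  m=5: (0.00087 + 0.00109j) × (0.00000 + 0.00010j) = -0.00000 + 0.00000j  (running Σ = -0.27096 - 0.00000j)
Total Σ_m = -0.27096 - 0.00000j. Multiply by 1.142397: -0.30955 - 0.00000j. P_5(cos γ) = -0.309546

-0.309546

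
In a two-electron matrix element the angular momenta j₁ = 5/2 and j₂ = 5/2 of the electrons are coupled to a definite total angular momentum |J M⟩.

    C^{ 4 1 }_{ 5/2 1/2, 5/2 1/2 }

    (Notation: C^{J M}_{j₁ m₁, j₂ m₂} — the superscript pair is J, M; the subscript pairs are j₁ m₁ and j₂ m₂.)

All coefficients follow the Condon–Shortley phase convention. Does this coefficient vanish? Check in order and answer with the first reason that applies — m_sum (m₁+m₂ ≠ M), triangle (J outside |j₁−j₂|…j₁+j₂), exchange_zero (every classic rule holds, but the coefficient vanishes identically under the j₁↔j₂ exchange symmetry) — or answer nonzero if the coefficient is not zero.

m-sum: m₁+m₂ = 1/2+1/2 = 1, M = 1  ✓
triangle: |j₁−j₂| = 0 ≤ J = 4 ≤ j₁+j₂ = 5  ✓
exchange: j₁=j₂ and m₁=m₂, and (−1)^(j₁+j₂−J) = (−1)^1 = −1 forces ⟨j₁m₁;j₂m₂|JM⟩ = −⟨j₂m₂;j₁m₁|JM⟩ = −⟨j₁m₁;j₂m₂|JM⟩ ⇒ the coefficient vanishes identically
Racah sum check: Σ_k collapses to 0 ⇒ CG = 0

exchange_zero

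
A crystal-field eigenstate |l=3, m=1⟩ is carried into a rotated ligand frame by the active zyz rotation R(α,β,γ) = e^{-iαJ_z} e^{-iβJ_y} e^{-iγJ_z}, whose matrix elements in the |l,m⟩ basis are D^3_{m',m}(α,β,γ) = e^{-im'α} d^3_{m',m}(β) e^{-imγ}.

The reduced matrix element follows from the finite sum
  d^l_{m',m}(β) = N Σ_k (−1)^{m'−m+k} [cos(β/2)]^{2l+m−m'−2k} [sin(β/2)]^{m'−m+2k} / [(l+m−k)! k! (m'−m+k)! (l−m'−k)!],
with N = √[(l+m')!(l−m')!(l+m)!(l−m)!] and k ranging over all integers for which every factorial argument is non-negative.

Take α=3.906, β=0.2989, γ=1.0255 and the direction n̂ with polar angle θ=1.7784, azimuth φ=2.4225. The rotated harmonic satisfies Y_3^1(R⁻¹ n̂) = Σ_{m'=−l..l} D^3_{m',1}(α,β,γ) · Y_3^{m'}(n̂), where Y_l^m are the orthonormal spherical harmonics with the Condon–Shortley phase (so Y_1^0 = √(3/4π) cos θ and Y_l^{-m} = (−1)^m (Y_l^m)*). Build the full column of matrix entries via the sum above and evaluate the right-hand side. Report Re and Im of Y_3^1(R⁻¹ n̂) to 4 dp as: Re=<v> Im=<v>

Need the full column D^3_{m',1} for m'=−3..3 at α=3.9060, β=0.2989, γ=1.0255.
cos(β/2)=0.988853, sin(β/2)=0.148894
d^3_{-3,1}: single k=4 term ⇒ +0.001861;  D = -0.000556-0.001776i
d^3_{-2,1}: k∈[3..4] ⇒ +0.020186 -0.000229 = +0.019958;  D = +0.017483+0.009626i
d^3_{-1,1}: k∈[2..4] ⇒ +0.127185 -0.003845 +0.000011 = +0.123351;  D = -0.119170+0.031841i
d^3_{0,1}: k∈[1..3] ⇒ +0.487672 -0.033170 +0.000251 = +0.454753;  D = +0.235867-0.388802i
d^3_{1,1}: k∈[0..2] ⇒ +0.934955 -0.169579 +0.002884 = +0.768259;  D = +0.166990+0.749891i
d^3_{2,1}: k∈[0..1] ⇒ -0.445181 +0.020186 = -0.424995;  D = +0.353788+0.235488i
d^3_{3,1}: single k=0 term ⇒ +0.082097;  D = +0.080813-0.014466i
Y_3^{m'}(θ=1.7784,φ=2.4225) and Σ D·Y over m':
  (-0.0006-0.0018i)·(+0.2163-0.3256i)  (+0.0175+0.0096i)·(-0.0267-0.1999i)  (-0.1192+0.0318i)·(+0.1874+0.1641i)  (+0.2359-0.3888i)·(+0.2144+0.0000i)  (+0.1670+0.7499i)·(-0.1874+0.1641i)  (+0.3538+0.2355i)·(-0.0267+0.1999i)  (+0.0808-0.0145i)·(-0.2163-0.3256i)
Y_3^1(R⁻¹ n̂) = -0.209253-0.172766i

Re=-0.2093 Im=-0.1728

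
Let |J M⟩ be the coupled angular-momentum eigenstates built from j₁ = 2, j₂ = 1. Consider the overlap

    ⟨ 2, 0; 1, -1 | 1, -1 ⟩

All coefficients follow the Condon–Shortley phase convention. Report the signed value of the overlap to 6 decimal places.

triangle: 2!·2!·0!/5! = 4/120
(j±m)!: 2!·2!·0!·2!·0!·2! = 16
prefactor² = (2J+1)·Δ·N² = 8/5
  k=0: +1/(0!·2!·2!·0!·0!·0!) = 1/4
Σ = 1/4  ⇒  CG² = 8/5·(1/4)² = 1/10
CG = +√(1/10) = +0.316228

+√(1/10) ≈ +0.316228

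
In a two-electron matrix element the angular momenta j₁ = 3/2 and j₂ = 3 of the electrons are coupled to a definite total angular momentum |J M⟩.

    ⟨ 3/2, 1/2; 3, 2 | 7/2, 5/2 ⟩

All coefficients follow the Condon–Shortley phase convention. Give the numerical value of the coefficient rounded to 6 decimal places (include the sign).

triangle: 1!×2!×5!/9! = 240/362880
(j±m)!: 2!×1!×5!×1!×6!×1! = 172800
prefactor² = (2J+1)×Δ×N² = 6400/7
  k=0: +1/(0!×1!×1!×5!×1!×0!) = 1/120
  k=1: −1/(1!×0!×0!×4!×2!×1!) = -1/48
Σ = -1/80  ⇒  CG² = 6400/7×(-1/80)² = 1/7
CG = −√(1/7) = -0.377964

−√(1/7) = -0.377964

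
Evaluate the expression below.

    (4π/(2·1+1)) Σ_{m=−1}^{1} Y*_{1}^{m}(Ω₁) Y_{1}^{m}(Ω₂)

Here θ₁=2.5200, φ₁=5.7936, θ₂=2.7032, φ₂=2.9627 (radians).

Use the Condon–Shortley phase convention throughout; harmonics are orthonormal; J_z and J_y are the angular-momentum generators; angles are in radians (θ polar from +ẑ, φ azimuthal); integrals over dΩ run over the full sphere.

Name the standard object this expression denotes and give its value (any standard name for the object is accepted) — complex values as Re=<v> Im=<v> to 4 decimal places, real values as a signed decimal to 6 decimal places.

This sum is the spherical-harmonic addition theorem: it equals the Legendre polynomial P_l(cos γ) of the angle γ between the two directions.
Summing Y*_{l m}(θ₁,φ₁)·Y_{l m}(θ₂,φ₂) over m ∈ [−1, 1]; prefactor 4π/(2·1+1) = 4.188790:
  m=-1: (+0.177557-0.094612i) × (-0.144317-0.026096i) = -0.028093+0.009021i  (running Σ = -0.028093+0.009021i)
  m=0: (-0.397210-0.000000i) × (-0.442398+0.000000i) = +0.175725+0.000000i  (running Σ = +0.147632+0.009021i)
  m=1: (-0.177557-0.094612i) × (+0.144317-0.026096i) = -0.028093-0.009021i  (running Σ = +0.119538+0.000000i)
Accumulated sum +0.119538+0.000000i; after 4π/(2l+1) scaling, +0.500720+0.000000i ⇒ P_1 = 0.500720

Legendre polynomial (addition theorem), +0.500720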